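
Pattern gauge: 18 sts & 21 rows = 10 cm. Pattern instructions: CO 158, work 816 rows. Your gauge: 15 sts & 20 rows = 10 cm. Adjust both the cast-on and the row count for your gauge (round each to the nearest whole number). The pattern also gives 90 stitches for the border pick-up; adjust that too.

Cast on 132 stitches; work 777 rows; border pick-up 75 stitches.

Stitches: 158 × 15/18 = 131.67 → 132.
Rows: 816 × 20/21 = 777.14 → 777.
border pick-up: 90 × 15/18 = 75.00 → 75.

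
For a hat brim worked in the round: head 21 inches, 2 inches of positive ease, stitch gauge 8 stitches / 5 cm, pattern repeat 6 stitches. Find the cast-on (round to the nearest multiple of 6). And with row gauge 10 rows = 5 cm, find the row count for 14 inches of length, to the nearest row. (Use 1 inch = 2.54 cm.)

Finished = 21 + 2 = 23 inches.
23 inches × 2.54 = 58.42 cm.
8/5 = 1.6 sts per cm; 58.42 × 1.6 = 93.47 sts.
Nearest multiple of 6 → 96.
14 inches = 35.56 cm; × 2 = 71.12 → 71 rows.

Cast on 96 stitches; work 71 rows.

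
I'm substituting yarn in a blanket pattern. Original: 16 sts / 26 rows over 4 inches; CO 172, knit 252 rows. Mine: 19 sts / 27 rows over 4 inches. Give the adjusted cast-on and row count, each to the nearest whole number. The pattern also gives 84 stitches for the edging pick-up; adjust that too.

Stitches: 172 × 19/16 = 204.25 → 204.
Rows: 252 × 27/26 = 261.69 → 262.
edging pick-up: 84 × 19/16 = 99.75 → 100.

Cast on 204 stitches; work 262 rows; edging pick-up 100 stitches.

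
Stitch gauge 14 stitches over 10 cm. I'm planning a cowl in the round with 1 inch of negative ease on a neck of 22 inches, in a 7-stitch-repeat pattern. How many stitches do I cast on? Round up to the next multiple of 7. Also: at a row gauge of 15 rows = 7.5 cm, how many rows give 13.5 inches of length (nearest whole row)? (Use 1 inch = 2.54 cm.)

Cast on 77 stitches; work 69 rows.

Finished = 22 − 1 = 21 inches.
21 inches × 2.54 = 53.34 cm.
14/10 = 1.4 sts per cm; 53.34 × 1.4 = 74.68 sts.
Next multiple of 7 → 77.
13.5 inches = 34.29 cm; × 2 = 68.58 → 69 rows.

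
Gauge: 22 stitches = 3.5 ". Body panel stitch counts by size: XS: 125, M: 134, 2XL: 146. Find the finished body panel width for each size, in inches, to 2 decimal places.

XS 19.89 inches; M 21.32 inches; 2XL 23.23 inches.

22/3.5 = 6.286 sts per in.
XS: 125 / 6.286 = 19.886 → 19.89 in.
M: 134 / 6.286 = 21.318 → 21.32 in.
2XL: 146 / 6.286 = 23.227 → 23.23 in.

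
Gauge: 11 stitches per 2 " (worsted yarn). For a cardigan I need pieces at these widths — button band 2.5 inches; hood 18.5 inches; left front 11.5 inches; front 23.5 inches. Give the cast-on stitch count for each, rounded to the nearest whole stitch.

button band 14; hood 102; left front 63; front 129.

Rate = 11/2 = 5.5 sts per in.
button band: 2.5 × 5.5 = 13.75 → 14.
hood: 18.5 × 5.5 = 101.75 → 102.
left front: 11.5 × 5.5 = 63.25 → 63.
front: 23.5 × 5.5 = 129.25 → 129.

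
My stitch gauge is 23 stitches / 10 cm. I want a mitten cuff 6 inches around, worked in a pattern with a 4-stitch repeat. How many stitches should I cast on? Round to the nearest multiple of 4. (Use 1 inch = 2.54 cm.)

6 in = 6 × 2.54 = 15.24 cm.
23 / 10 = 2.3 sts/cm.
15.24 × 2.3 = 35.05 sts.
→ 36.

CO 36 sts.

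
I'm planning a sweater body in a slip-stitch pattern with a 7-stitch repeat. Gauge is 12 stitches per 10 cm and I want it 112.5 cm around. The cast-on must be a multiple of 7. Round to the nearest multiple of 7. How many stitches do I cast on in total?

12 / 10 = 1.2 sts per cm.
112.5 × 1.2 = 135.00 sts.
Nearest multiple of 7: 133.

Cast on 133 stitches.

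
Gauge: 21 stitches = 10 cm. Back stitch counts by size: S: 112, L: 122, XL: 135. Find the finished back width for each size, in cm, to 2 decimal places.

S 53.33 cm; L 58.10 cm; XL 64.29 cm.

21/10 = 2.1 sts per cm.
S: 112 / 2.1 = 53.333 → 53.33 cm.
L: 122 / 2.1 = 58.095 → 58.10 cm.
XL: 135 / 2.1 = 64.286 → 64.29 cm.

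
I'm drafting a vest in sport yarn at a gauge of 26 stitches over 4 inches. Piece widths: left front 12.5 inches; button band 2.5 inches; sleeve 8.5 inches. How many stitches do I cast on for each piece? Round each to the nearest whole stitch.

Rate = 26/4 = 6.5 sts per in.
left front: 12.5 × 6.5 = 81.25 → 81.
button band: 2.5 × 6.5 = 16.25 → 16.
sleeve: 8.5 × 6.5 = 55.25 → 55.

left front 81; button band 16; sleeve 55.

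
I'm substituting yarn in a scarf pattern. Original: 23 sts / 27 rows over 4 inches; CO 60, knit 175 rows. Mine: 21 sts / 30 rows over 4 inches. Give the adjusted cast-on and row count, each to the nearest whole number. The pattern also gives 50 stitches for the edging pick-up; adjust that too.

Cast on 55 stitches; work 194 rows; edging pick-up 46 stitches.

Stitches: 60 × 21/23 = 54.78 → 55.
Rows: 175 × 30/27 = 194.44 → 194.
edging pick-up: 50 × 21/23 = 45.65 → 46.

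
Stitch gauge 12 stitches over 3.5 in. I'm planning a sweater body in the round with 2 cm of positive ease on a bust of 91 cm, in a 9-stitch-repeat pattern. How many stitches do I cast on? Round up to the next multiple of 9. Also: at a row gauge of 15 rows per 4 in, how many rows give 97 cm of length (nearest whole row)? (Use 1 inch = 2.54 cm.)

Cast on 126 stitches; work 143 rows.

Finished = 91 + 2 = 93 cm.
93 cm × 1/2.54 = 36.61 inches.
12/3.5 = 3.429 sts per in; 36.61 × 3.429 = 125.53 sts.
Next multiple of 9 → 126.
97 cm = 38.19 inches; × 3.75 = 143.21 → 143 rows.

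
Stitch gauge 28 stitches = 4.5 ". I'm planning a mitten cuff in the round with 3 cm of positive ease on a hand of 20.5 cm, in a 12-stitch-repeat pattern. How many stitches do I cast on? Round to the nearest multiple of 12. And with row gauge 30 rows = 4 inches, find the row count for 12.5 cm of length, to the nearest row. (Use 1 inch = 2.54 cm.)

Cast on 60 stitches; work 37 rows.

Finished = 20.5 + 3 = 23.5 cm.
23.5 cm × 1/2.54 = 9.25 inches.
28/4.5 = 6.222 sts per in; 9.25 × 6.222 = 57.57 sts.
Nearest multiple of 12 → 60.
12.5 cm = 4.92 inches; × 7.5 = 36.91 → 37 rows.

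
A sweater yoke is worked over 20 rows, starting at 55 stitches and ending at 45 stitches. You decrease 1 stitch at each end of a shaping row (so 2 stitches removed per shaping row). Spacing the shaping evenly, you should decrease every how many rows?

Stitches to remove: |45 − 55| = 10.
Shaping rows needed: 10 / 2 = 5.
20 rows / 5 = every 4 rows.

Decrease every 4th row.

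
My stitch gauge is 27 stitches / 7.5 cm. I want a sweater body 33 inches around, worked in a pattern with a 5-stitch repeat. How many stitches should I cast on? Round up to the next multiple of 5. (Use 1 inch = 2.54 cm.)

Cast on 305 stitches.

33 in = 33 × 2.54 = 83.82 cm.
27 / 7.5 = 3.6 sts/cm.
83.82 × 3.6 = 301.75 sts.
→ 305.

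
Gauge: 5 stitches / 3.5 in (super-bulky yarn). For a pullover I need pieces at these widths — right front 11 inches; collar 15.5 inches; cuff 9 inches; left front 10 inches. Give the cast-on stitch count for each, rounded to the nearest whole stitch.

right front 16; collar 22; cuff 13; left front 14.

Rate = 5/3.5 = 1.429 sts per in.
right front: 11 × 1.429 = 15.71 → 16.
collar: 15.5 × 1.429 = 22.14 → 22.
cuff: 9 × 1.429 = 12.86 → 13.
left front: 10 × 1.429 = 14.29 → 14.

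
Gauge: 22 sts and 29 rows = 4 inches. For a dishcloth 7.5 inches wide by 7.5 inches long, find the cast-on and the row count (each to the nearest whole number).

Stitch gauge = 22/4 = 5.5 sts/in; 7.5 × 5.5 = 41.25 → 41 sts.
Row gauge = 29/4 = 7.25 rows/in; 7.5 × 7.25 = 54.38 → 54 rows.

Cast on 41 stitches and work 54 rows.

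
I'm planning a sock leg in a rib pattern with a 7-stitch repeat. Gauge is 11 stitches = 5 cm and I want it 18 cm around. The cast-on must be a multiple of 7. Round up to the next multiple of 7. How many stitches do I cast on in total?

CO 42 sts.

11 / 5 = 2.2 sts per cm.
18 × 2.2 = 39.60 sts.
Next multiple of 7: 42.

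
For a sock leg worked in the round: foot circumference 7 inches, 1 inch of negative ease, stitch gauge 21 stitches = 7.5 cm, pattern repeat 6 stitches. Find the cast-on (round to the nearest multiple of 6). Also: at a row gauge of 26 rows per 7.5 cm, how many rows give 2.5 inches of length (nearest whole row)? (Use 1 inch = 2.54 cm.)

Finished = 7 − 1 = 6 inches.
6 inches × 2.54 = 15.24 cm.
21/7.5 = 2.8 sts per cm; 15.24 × 2.8 = 42.67 sts.
Nearest multiple of 6 → 42.
2.5 inches = 6.35 cm; × 3.467 = 22.01 → 22 rows.

Cast on 42 stitches; work 22 rows.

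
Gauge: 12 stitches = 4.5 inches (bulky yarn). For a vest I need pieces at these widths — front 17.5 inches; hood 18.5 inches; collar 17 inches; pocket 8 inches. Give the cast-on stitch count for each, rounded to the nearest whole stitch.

Rate = 12/4.5 = 2.667 sts per in.
front: 17.5 × 2.667 = 46.67 → 47.
hood: 18.5 × 2.667 = 49.33 → 49.
collar: 17 × 2.667 = 45.33 → 45.
pocket: 8 × 2.667 = 21.33 → 21.

front 47; hood 49; collar 45; pocket 21.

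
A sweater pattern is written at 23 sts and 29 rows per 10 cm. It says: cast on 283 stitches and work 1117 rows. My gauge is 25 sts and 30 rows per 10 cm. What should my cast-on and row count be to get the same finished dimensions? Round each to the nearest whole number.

Cast on 308 stitches; work 1156 rows.

Stitches: 283 × 25/23 = 307.61 → 308.
Rows: 1117 × 30/29 = 1155.52 → 1156.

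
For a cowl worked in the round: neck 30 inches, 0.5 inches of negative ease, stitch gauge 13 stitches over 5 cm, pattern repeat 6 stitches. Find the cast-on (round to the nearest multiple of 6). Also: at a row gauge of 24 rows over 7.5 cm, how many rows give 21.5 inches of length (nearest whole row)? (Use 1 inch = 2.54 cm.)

Cast on 192 stitches; work 175 rows.

Finished = 30 − 0.5 = 29.5 inches.
29.5 inches × 2.54 = 74.93 cm.
13/5 = 2.6 sts per cm; 74.93 × 2.6 = 194.82 sts.
Nearest multiple of 6 → 192.
21.5 inches = 54.61 cm; × 3.2 = 174.75 → 175 rows.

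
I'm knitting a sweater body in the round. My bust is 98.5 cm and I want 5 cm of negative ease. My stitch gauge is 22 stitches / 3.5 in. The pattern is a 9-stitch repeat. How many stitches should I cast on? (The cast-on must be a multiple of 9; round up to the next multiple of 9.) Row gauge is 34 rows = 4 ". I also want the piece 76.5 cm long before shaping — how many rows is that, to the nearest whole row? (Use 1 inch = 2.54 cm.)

Finished = 98.5 − 5 = 93.5 cm.
93.5 cm × 1/2.54 = 36.81 inches.
22/3.5 = 6.286 sts per in; 36.81 × 6.286 = 231.38 sts.
Next multiple of 9 → 234.
76.5 cm = 30.12 inches; × 8.5 = 256.00 → 256 rows.

Cast on 234 stitches; work 256 rows.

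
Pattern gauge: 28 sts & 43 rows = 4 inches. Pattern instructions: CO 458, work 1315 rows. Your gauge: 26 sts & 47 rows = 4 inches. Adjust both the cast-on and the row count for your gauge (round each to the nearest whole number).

Cast on 425 stitches; work 1437 rows.

Stitches: 458 × 26/28 = 425.29 → 425.
Rows: 1315 × 47/43 = 1437.33 → 1437.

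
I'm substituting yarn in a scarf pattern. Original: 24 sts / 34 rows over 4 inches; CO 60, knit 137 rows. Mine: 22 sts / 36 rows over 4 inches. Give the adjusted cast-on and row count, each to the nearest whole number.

Cast on 55 stitches; work 145 rows.

Stitches: 60 × 22/24 = 55.00 → 55.
Rows: 137 × 36/34 = 145.06 → 145.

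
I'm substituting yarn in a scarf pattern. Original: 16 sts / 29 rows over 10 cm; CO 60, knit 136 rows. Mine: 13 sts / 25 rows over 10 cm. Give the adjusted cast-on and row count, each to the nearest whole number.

Stitches: 60 × 13/16 = 48.75 → 49.
Rows: 136 × 25/29 = 117.24 → 117.

Cast on 49 stitches; work 117 rows.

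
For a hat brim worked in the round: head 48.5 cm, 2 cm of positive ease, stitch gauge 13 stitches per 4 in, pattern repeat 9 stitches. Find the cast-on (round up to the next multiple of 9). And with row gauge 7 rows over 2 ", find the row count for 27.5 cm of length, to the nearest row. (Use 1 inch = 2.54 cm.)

Finished = 48.5 + 2 = 50.5 cm.
50.5 cm × 1/2.54 = 19.88 inches.
13/4 = 3.25 sts per in; 19.88 × 3.25 = 64.62 sts.
Next multiple of 9 → 72.
27.5 cm = 10.83 inches; × 3.5 = 37.89 → 38 rows.

Cast on 72 stitches; work 38 rows.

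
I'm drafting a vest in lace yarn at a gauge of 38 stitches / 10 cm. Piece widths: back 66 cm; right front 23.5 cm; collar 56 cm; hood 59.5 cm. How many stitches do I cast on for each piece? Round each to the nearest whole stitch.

back 251; right front 89; collar 213; hood 226.

Rate = 38/10 = 3.8 sts per cm.
back: 66 × 3.8 = 250.80 → 251.
right front: 23.5 × 3.8 = 89.30 → 89.
collar: 56 × 3.8 = 212.80 → 213.
hood: 59.5 × 3.8 = 226.10 → 226.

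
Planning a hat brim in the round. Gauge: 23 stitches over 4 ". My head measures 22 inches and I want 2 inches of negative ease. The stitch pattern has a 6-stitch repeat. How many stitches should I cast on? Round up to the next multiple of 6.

CO 120 sts.

Finished = 22 − 2 = 20 inches.
23 / 4 = 5.75 sts/in.
20 × 5.75 = 115.00 sts.
Next multiple of 6: 120.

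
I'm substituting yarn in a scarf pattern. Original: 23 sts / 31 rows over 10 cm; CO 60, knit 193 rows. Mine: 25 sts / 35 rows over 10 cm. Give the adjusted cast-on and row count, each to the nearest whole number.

Stitches: 60 × 25/23 = 65.22 → 65.
Rows: 193 × 35/31 = 217.90 → 218.

Cast on 65 stitches; work 218 rows.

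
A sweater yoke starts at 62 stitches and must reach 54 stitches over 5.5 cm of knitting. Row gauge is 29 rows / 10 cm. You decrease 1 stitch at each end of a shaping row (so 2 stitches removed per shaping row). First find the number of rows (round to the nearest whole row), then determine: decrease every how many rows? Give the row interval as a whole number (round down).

Decrease every 4th row.

Rows = 5.5 × 2.9 = 15.9 → 16 rows.
Stitches to remove: 8 → 4 shaping rows (at 2 st each).
16 / 4 = 4.00 → every 4 rows.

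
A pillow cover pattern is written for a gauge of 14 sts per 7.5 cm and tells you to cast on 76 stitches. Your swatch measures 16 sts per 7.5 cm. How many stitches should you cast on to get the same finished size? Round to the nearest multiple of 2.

86 stitches.

Scale factor = 16 / 14 = 1.143.
76 × 16 / 14 = 86.86 sts.
→ 86 sts.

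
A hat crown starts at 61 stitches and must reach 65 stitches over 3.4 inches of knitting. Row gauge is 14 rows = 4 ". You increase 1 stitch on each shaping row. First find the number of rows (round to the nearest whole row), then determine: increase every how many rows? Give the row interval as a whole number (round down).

Increase every 3rd row.

Rows = 3.4 × 3.5 = 11.9 → 12 rows.
Stitches to add: 4 → 4 shaping rows (at 1 st each).
12 / 4 = 3.00 → every 3 rows.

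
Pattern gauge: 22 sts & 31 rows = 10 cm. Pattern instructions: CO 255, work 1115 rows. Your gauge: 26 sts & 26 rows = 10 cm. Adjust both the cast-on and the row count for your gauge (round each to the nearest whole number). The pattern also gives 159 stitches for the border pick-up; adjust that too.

Cast on 301 stitches; work 935 rows; border pick-up 188 stitches.

Stitches: 255 × 26/22 = 301.36 → 301.
Rows: 1115 × 26/31 = 935.16 → 935.
border pick-up: 159 × 26/22 = 187.91 → 188.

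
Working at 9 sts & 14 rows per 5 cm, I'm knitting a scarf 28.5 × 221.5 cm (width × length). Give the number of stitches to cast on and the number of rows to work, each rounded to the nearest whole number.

Cast on 51 stitches and work 620 rows.

Stitch gauge = 9/5 = 1.8 sts/cm; 28.5 × 1.8 = 51.30 → 51 sts.
Row gauge = 14/5 = 2.8 rows/cm; 221.5 × 2.8 = 620.20 → 620 rows.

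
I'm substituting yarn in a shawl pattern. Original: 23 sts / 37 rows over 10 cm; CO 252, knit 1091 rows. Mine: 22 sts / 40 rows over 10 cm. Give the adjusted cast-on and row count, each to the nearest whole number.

Cast on 241 stitches; work 1179 rows.

Stitches: 252 × 22/23 = 241.04 → 241.
Rows: 1091 × 40/37 = 1179.46 → 1179.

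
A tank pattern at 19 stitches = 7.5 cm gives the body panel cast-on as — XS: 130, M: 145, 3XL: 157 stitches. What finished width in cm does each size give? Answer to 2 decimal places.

19/7.5 = 2.533 sts per cm.
XS: 130 / 2.533 = 51.316 → 51.32 cm.
M: 145 / 2.533 = 57.237 → 57.24 cm.
3XL: 157 / 2.533 = 61.974 → 61.97 cm.

XS 51.32 cm; M 57.24 cm; 3XL 61.97 cm.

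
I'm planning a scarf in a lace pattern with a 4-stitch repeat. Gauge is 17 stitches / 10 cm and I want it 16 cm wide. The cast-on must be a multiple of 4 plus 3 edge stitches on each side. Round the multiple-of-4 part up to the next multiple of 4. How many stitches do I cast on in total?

30 stitches.

17 / 10 = 1.7 sts per cm.
16 × 1.7 = 27.20 sts.
Less 6 edge sts → 21.20 for the repeat.
Next multiple of 4: 24.
Add back 6 edge sts → 30.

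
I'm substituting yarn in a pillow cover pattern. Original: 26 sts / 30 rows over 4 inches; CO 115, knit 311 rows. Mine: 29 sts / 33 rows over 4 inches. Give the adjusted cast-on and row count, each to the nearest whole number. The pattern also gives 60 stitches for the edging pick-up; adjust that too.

Cast on 128 stitches; work 342 rows; edging pick-up 67 stitches.

Stitches: 115 × 29/26 = 128.27 → 128.
Rows: 311 × 33/30 = 342.10 → 342.
edging pick-up: 60 × 29/26 = 66.92 → 67.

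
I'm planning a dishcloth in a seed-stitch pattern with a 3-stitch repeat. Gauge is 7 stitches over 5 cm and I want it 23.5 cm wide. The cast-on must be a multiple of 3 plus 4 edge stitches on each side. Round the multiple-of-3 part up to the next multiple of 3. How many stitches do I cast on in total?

7 / 5 = 1.4 sts per cm.
23.5 × 1.4 = 32.90 sts.
Less 8 edge sts → 24.90 for the repeat.
Next multiple of 3: 27.
Add back 8 edge sts → 35.

CO 35 sts.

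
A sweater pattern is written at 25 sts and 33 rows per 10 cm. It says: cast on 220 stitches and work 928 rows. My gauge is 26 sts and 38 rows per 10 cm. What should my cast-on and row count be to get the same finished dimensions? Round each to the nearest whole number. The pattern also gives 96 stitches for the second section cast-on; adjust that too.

Cast on 229 stitches; work 1069 rows; second section cast-on 100 stitches.

Stitches: 220 × 26/25 = 228.80 → 229.
Rows: 928 × 38/33 = 1068.61 → 1069.
second section cast-on: 96 × 26/25 = 99.84 → 100.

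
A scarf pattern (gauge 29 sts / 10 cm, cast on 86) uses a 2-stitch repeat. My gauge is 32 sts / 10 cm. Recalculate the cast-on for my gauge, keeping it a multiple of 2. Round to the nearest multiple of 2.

86 × 32 / 29 = 94.90.
Nearest multiple of 2: 94.

94 stitches.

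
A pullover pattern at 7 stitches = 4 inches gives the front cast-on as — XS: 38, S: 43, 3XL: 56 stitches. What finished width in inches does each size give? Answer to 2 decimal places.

7/4 = 1.75 sts per in.
XS: 38 / 1.75 = 21.714 → 21.71 in.
S: 43 / 1.75 = 24.571 → 24.57 in.
3XL: 56 / 1.75 = 32.000 → 32.00 in.

XS 21.71 inches; S 24.57 inches; 3XL 32.00 inches.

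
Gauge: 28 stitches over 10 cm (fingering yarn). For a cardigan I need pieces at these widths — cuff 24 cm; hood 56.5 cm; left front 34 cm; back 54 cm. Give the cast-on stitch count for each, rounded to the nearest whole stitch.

cuff 67; hood 158; left front 95; back 151.

Rate = 28/10 = 2.8 sts per cm.
cuff: 24 × 2.8 = 67.20 → 67.
hood: 56.5 × 2.8 = 158.20 → 158.
left front: 34 × 2.8 = 95.20 → 95.
back: 54 × 2.8 = 151.20 → 151.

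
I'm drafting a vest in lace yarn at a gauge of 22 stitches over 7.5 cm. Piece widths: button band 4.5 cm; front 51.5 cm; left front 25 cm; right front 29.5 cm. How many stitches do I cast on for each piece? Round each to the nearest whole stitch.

button band 13; front 151; left front 73; right front 87.

Rate = 22/7.5 = 2.933 sts per cm.
button band: 4.5 × 2.933 = 13.20 → 13.
front: 51.5 × 2.933 = 151.07 → 151.
left front: 25 × 2.933 = 73.33 → 73.
right front: 29.5 × 2.933 = 86.53 → 87.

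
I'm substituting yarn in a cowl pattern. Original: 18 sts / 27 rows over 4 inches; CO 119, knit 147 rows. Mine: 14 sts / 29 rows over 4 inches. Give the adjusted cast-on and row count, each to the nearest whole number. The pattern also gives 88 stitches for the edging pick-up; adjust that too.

Stitches: 119 × 14/18 = 92.56 → 93.
Rows: 147 × 29/27 = 157.89 → 158.
edging pick-up: 88 × 14/18 = 68.44 → 68.

Cast on 93 stitches; work 158 rows; edging pick-up 68 stitches.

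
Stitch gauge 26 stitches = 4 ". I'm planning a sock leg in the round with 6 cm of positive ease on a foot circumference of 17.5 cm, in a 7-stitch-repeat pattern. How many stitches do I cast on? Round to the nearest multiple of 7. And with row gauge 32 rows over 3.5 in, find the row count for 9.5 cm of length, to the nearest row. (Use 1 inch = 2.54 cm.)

Cast on 63 stitches; work 34 rows.

Finished = 17.5 + 6 = 23.5 cm.
23.5 cm × 1/2.54 = 9.25 inches.
26/4 = 6.5 sts per in; 9.25 × 6.5 = 60.14 sts.
Nearest multiple of 7 → 63.
9.5 cm = 3.74 inches; × 9.143 = 34.20 → 34 rows.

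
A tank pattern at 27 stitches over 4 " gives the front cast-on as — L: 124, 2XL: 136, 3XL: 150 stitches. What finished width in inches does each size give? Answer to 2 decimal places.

27/4 = 6.75 sts per in.
L: 124 / 6.75 = 18.370 → 18.37 in.
2XL: 136 / 6.75 = 20.148 → 20.15 in.
3XL: 150 / 6.75 = 22.222 → 22.22 in.

L 18.37 inches; 2XL 20.15 inches; 3XL 22.22 inches.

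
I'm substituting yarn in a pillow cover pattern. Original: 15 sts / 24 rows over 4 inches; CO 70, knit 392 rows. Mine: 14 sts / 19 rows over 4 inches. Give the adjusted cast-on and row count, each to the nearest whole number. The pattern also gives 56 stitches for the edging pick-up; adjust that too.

Cast on 65 stitches; work 310 rows; edging pick-up 52 stitches.

Stitches: 70 × 14/15 = 65.33 → 65.
Rows: 392 × 19/24 = 310.33 → 310.
edging pick-up: 56 × 14/15 = 52.27 → 52.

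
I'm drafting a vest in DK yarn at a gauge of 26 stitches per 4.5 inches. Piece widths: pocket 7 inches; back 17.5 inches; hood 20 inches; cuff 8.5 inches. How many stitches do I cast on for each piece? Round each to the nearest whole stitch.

pocket 40; back 101; hood 116; cuff 49.

Rate = 26/4.5 = 5.778 sts per in.
pocket: 7 × 5.778 = 40.44 → 40.
back: 17.5 × 5.778 = 101.11 → 101.
hood: 20 × 5.778 = 115.56 → 116.
cuff: 8.5 × 5.778 = 49.11 → 49.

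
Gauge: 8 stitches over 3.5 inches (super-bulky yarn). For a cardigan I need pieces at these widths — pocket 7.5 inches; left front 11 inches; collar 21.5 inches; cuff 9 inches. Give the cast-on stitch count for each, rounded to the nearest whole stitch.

Rate = 8/3.5 = 2.286 sts per in.
pocket: 7.5 × 2.286 = 17.14 → 17.
left front: 11 × 2.286 = 25.14 → 25.
collar: 21.5 × 2.286 = 49.14 → 49.
cuff: 9 × 2.286 = 20.57 → 21.

pocket 17; left front 25; collar 49; cuff 21.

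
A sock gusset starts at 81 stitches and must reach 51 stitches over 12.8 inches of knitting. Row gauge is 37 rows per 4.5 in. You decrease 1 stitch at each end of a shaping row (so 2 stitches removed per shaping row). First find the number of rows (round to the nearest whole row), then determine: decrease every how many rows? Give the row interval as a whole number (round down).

Decrease every 7th row.

Rows = 12.8 × 8.222 = 105.2 → 105 rows.
Stitches to remove: 30 → 15 shaping rows (at 2 st each).
105 / 15 = 7.00 → every 7 rows.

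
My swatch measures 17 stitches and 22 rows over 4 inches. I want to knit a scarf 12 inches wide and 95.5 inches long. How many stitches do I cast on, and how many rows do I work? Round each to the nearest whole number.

Cast on 51 stitches and work 525 rows.

Stitch gauge = 17/4 = 4.25 sts/in; 12 × 4.25 = 51.00 → 51 sts.
Row gauge = 22/4 = 5.5 rows/in; 95.5 × 5.5 = 525.25 → 525 rows.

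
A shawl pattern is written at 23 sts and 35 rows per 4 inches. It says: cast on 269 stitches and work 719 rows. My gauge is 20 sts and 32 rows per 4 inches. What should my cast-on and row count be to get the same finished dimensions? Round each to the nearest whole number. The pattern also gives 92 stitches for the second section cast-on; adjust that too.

Cast on 234 stitches; work 657 rows; second section cast-on 80 stitches.

Stitches: 269 × 20/23 = 233.91 → 234.
Rows: 719 × 32/35 = 657.37 → 657.
second section cast-on: 92 × 20/23 = 80.00 → 80.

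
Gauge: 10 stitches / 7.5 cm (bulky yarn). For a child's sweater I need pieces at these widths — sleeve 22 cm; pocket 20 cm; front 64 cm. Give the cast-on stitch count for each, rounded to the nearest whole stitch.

sleeve 29; pocket 27; front 85.

Rate = 10/7.5 = 1.333 sts per cm.
sleeve: 22 × 1.333 = 29.33 → 29.
pocket: 20 × 1.333 = 26.67 → 27.
front: 64 × 1.333 = 85.33 → 85.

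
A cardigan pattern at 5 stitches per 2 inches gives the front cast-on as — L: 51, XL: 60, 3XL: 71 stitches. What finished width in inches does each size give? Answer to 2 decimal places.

5/2 = 2.5 sts per in.
L: 51 / 2.5 = 20.400 → 20.40 in.
XL: 60 / 2.5 = 24.000 → 24.00 in.
3XL: 71 / 2.5 = 28.400 → 28.40 in.

L 20.40 inches; XL 24.00 inches; 3XL 28.40 inches.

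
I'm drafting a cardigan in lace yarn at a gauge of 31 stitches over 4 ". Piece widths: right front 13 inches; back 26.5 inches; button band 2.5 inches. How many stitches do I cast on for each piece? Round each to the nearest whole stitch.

Rate = 31/4 = 7.75 sts per in.
right front: 13 × 7.75 = 100.75 → 101.
back: 26.5 × 7.75 = 205.38 → 205.
button band: 2.5 × 7.75 = 19.38 → 19.

right front 101; back 205; button band 19.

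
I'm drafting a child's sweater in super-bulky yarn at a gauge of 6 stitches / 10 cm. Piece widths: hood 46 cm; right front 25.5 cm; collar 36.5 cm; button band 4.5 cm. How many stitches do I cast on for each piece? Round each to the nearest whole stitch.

hood 28; right front 15; collar 22; button band 3.

Rate = 6/10 = 0.6 sts per cm.
hood: 46 × 0.6 = 27.60 → 28.
right front: 25.5 × 0.6 = 15.30 → 15.
collar: 36.5 × 0.6 = 21.90 → 22.
button band: 4.5 × 0.6 = 2.70 → 3.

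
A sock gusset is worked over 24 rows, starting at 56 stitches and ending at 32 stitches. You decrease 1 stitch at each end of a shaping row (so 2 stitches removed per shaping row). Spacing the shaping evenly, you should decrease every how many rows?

Stitches to remove: |32 − 56| = 24.
Shaping rows needed: 24 / 2 = 12.
24 rows / 12 = every 2 rows.

Decrease every 2nd row.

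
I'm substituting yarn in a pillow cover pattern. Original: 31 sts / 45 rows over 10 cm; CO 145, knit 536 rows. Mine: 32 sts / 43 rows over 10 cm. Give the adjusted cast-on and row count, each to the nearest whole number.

Stitches: 145 × 32/31 = 149.68 → 150.
Rows: 536 × 43/45 = 512.18 → 512.

Cast on 150 stitches; work 512 rows.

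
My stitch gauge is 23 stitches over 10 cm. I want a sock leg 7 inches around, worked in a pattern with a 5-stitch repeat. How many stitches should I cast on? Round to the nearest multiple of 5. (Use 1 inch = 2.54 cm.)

7 in = 7 × 2.54 = 17.78 cm.
23 / 10 = 2.3 sts/cm.
17.78 × 2.3 = 40.89 sts.
→ 40.

Cast on 40 stitches.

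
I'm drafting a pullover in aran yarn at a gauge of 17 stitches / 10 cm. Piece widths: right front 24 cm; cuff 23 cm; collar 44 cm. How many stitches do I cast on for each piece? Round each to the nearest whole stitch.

Rate = 17/10 = 1.7 sts per cm.
right front: 24 × 1.7 = 40.80 → 41.
cuff: 23 × 1.7 = 39.10 → 39.
collar: 44 × 1.7 = 74.80 → 75.

right front 41; cuff 39; collar 75.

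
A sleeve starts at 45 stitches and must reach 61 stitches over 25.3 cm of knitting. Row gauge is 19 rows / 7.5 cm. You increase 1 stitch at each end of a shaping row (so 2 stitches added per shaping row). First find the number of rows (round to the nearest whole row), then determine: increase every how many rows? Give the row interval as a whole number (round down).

Increase every 8th row.

Rows = 25.3 × 2.533 = 64.1 → 64 rows.
Stitches to add: 16 → 8 shaping rows (at 2 st each).
64 / 8 = 8.00 → every 8 rows.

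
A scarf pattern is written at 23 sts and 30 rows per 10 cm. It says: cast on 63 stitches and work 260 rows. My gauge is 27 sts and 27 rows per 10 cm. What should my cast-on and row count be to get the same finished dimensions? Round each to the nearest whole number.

Cast on 74 stitches; work 234 rows.

Stitches: 63 × 27/23 = 73.96 → 74.
Rows: 260 × 27/30 = 234.00 → 234.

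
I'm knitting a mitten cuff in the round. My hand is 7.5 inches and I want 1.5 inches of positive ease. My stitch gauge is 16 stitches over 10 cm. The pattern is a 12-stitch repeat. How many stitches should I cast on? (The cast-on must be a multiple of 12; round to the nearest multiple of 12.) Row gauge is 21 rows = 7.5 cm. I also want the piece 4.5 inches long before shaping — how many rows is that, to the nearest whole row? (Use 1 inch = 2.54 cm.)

Finished = 7.5 + 1.5 = 9 inches.
9 inches × 2.54 = 22.86 cm.
16/10 = 1.6 sts per cm; 22.86 × 1.6 = 36.58 sts.
Nearest multiple of 12 → 36.
4.5 inches = 11.43 cm; × 2.8 = 32.00 → 32 rows.

Cast on 36 stitches; work 32 rows.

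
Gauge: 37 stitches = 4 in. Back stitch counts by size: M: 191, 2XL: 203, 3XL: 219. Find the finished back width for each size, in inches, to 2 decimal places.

37/4 = 9.25 sts per in.
M: 191 / 9.25 = 20.649 → 20.65 in.
2XL: 203 / 9.25 = 21.946 → 21.95 in.
3XL: 219 / 9.25 = 23.676 → 23.68 in.

M 20.65 inches; 2XL 21.95 inches; 3XL 23.68 inches.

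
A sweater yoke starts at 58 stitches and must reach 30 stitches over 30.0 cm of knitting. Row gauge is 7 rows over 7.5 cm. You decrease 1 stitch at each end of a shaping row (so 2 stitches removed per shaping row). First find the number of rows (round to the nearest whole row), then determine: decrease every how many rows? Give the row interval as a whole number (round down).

Rows = 30.0 × 0.933 = 28.0 → 28 rows.
Stitches to remove: 28 → 14 shaping rows (at 2 st each).
28 / 14 = 2.00 → every 2 rows.

Decrease every 2nd row.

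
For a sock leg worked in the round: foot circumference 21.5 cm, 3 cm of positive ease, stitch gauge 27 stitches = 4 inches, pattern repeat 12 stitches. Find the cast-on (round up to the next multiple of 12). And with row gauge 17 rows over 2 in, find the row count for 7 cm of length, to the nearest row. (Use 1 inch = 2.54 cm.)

Cast on 72 stitches; work 23 rows.

Finished = 21.5 + 3 = 24.5 cm.
24.5 cm × 1/2.54 = 9.65 inches.
27/4 = 6.75 sts per in; 9.65 × 6.75 = 65.11 sts.
Next multiple of 12 → 72.
7 cm = 2.76 inches; × 8.5 = 23.43 → 23 rows.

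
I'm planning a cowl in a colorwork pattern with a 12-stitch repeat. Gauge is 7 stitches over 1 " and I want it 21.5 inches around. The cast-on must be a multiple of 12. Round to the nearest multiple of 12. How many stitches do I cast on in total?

7 / 1 = 7 sts per inch.
21.5 × 7 = 150.50 sts.
Nearest multiple of 12: 156.

156 stitches.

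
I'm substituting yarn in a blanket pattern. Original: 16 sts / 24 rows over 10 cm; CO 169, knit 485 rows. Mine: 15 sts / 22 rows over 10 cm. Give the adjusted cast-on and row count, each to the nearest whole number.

Cast on 158 stitches; work 445 rows.

Stitches: 169 × 15/16 = 158.44 → 158.
Rows: 485 × 22/24 = 444.58 → 445.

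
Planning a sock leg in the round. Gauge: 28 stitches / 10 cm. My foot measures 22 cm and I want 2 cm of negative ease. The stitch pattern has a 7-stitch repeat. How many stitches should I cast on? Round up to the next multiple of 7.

Finished = 22 − 2 = 20 cm.
28 / 10 = 2.8 sts/cm.
20 × 2.8 = 56.00 sts.
Next multiple of 7: 56.

Cast on 56 stitches.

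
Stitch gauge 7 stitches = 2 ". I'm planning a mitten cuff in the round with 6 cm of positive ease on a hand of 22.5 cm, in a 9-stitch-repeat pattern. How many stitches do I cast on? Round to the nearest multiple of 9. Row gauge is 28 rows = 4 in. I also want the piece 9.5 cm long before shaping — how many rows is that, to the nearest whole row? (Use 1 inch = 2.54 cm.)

Cast on 36 stitches; work 26 rows.

Finished = 22.5 + 6 = 28.5 cm.
28.5 cm × 1/2.54 = 11.22 inches.
7/2 = 3.5 sts per in; 11.22 × 3.5 = 39.27 sts.
Nearest multiple of 9 → 36.
9.5 cm = 3.74 inches; × 7 = 26.18 → 26 rows.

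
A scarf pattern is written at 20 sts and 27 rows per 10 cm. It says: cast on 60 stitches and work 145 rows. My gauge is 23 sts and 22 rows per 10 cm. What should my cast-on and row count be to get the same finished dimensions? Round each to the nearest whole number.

Stitches: 60 × 23/20 = 69.00 → 69.
Rows: 145 × 22/27 = 118.15 → 118.

Cast on 69 stitches; work 118 rows.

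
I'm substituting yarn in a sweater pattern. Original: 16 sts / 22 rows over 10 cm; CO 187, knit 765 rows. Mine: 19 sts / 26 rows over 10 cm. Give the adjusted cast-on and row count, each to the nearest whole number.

Cast on 222 stitches; work 904 rows.

Stitches: 187 × 19/16 = 222.06 → 222.
Rows: 765 × 26/22 = 904.09 → 904.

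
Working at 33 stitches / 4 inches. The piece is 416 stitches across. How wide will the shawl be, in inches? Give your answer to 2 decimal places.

33 stitches / 4 inch = 8.25 stitches per inch.
416 / 8.25 = 50.424 inches.

50.42 inches.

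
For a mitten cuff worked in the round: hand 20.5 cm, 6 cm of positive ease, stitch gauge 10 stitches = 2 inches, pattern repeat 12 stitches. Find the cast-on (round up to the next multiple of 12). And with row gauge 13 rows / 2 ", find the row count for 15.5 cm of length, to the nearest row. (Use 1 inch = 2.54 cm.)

Finished = 20.5 + 6 = 26.5 cm.
26.5 cm × 1/2.54 = 10.43 inches.
10/2 = 5 sts per in; 10.43 × 5 = 52.17 sts.
Next multiple of 12 → 60.
15.5 cm = 6.10 inches; × 6.5 = 39.67 → 40 rows.

Cast on 60 stitches; work 40 rows.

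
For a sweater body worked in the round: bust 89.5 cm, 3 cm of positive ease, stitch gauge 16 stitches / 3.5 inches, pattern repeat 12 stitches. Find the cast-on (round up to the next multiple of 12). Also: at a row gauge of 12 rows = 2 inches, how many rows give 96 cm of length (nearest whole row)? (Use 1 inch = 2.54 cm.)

Finished = 89.5 + 3 = 92.5 cm.
92.5 cm × 1/2.54 = 36.42 inches.
16/3.5 = 4.571 sts per in; 36.42 × 4.571 = 166.48 sts.
Next multiple of 12 → 168.
96 cm = 37.80 inches; × 6 = 226.77 → 227 rows.

Cast on 168 stitches; work 227 rows.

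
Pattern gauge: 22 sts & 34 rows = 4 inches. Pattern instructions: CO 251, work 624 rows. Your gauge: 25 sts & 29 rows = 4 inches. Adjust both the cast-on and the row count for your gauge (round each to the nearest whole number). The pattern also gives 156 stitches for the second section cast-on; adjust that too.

Stitches: 251 × 25/22 = 285.23 → 285.
Rows: 624 × 29/34 = 532.24 → 532.
second section cast-on: 156 × 25/22 = 177.27 → 177.

Cast on 285 stitches; work 532 rows; second section cast-on 177 stitches.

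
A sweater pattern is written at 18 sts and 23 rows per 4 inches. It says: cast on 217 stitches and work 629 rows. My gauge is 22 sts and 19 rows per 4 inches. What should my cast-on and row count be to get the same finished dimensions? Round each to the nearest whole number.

Stitches: 217 × 22/18 = 265.22 → 265.
Rows: 629 × 19/23 = 519.61 → 520.

Cast on 265 stitches; work 520 rows.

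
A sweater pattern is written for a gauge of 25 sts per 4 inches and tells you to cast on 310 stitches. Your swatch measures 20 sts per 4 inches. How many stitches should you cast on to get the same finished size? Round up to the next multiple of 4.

Cast on 248 stitches.

Scale factor = 20 / 25 = 0.800.
310 × 20 / 25 = 248.00 sts.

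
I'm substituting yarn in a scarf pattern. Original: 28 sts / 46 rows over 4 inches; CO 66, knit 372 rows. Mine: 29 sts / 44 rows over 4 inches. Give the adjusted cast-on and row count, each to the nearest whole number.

Cast on 68 stitches; work 356 rows.

Stitches: 66 × 29/28 = 68.36 → 68.
Rows: 372 × 44/46 = 355.83 → 356.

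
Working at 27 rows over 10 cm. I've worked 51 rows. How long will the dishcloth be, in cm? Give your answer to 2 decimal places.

18.89 cm.

27 rows / 10 cm = 2.7 rows per cm.
51 / 2.7 = 18.889 cm.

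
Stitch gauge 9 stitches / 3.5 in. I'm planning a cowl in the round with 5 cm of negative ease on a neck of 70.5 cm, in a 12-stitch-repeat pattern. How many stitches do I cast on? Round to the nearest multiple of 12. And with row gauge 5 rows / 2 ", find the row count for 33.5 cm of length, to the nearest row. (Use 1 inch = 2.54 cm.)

Finished = 70.5 − 5 = 65.5 cm.
65.5 cm × 1/2.54 = 25.79 inches.
9/3.5 = 2.571 sts per in; 25.79 × 2.571 = 66.31 sts.
Nearest multiple of 12 → 72.
33.5 cm = 13.19 inches; × 2.5 = 32.97 → 33 rows.

Cast on 72 stitches; work 33 rows.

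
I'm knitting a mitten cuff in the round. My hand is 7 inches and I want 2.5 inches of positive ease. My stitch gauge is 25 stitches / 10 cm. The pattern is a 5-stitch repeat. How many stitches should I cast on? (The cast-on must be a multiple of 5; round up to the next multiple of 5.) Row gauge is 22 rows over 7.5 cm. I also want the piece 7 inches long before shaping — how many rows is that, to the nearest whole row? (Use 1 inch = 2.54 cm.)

Cast on 65 stitches; work 52 rows.

Finished = 7 + 2.5 = 9.5 inches.
9.5 inches × 2.54 = 24.13 cm.
25/10 = 2.5 sts per cm; 24.13 × 2.5 = 60.33 sts.
Next multiple of 5 → 65.
7 inches = 17.78 cm; × 2.933 = 52.15 → 52 rows.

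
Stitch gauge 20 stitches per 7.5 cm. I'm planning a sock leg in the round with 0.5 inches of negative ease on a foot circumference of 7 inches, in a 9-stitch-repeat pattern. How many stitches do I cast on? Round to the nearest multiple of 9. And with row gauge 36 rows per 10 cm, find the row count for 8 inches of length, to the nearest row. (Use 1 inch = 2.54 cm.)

Cast on 45 stitches; work 73 rows.

Finished = 7 − 0.5 = 6.5 inches.
6.5 inches × 2.54 = 16.51 cm.
20/7.5 = 2.667 sts per cm; 16.51 × 2.667 = 44.03 sts.
Nearest multiple of 9 → 45.
8 inches = 20.32 cm; × 3.6 = 73.15 → 73 rows.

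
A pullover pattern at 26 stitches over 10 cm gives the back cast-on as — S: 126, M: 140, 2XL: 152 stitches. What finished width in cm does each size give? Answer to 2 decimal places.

26/10 = 2.6 sts per cm.
S: 126 / 2.6 = 48.462 → 48.46 cm.
M: 140 / 2.6 = 53.846 → 53.85 cm.
2XL: 152 / 2.6 = 58.462 → 58.46 cm.

S 48.46 cm; M 53.85 cm; 2XL 58.46 cm.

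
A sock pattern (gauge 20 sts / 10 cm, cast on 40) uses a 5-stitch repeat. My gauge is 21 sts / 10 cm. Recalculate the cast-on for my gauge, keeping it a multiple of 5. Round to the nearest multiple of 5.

CO 40 sts.

40 × 21 / 20 = 42.00.
Nearest multiple of 5: 40.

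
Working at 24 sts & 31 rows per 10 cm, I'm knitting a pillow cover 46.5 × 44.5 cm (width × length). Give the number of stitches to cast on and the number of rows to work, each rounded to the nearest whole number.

Cast on 112 stitches and work 138 rows.

Stitch gauge = 24/10 = 2.4 sts/cm; 46.5 × 2.4 = 111.60 → 112 sts.
Row gauge = 31/10 = 3.1 rows/cm; 44.5 × 3.1 = 137.95 → 138 rows.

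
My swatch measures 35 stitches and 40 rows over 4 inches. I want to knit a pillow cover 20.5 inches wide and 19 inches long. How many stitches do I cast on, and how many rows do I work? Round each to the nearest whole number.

Stitch gauge = 35/4 = 8.75 sts/in; 20.5 × 8.75 = 179.38 → 179 sts.
Row gauge = 40/4 = 10 rows/in; 19 × 10 = 190.00 → 190 rows.

Cast on 179 stitches and work 190 rows.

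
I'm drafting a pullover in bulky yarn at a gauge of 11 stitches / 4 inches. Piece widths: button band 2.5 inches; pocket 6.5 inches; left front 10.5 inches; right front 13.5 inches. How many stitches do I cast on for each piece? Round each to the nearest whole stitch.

Rate = 11/4 = 2.75 sts per in.
button band: 2.5 × 2.75 = 6.88 → 7.
pocket: 6.5 × 2.75 = 17.88 → 18.
left front: 10.5 × 2.75 = 28.88 → 29.
right front: 13.5 × 2.75 = 37.12 → 37.

button band 7; pocket 18; left front 29; right front 37.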